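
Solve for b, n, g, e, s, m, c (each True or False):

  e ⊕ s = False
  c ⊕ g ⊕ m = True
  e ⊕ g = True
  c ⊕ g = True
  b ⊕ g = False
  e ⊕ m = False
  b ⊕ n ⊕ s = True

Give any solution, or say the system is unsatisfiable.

b = True, n = False, g = True, e = False, s = False, m = False, c = False

e ⊕ s = F ⊕ F = False ✓
c ⊕ g ⊕ m = F ⊕ T ⊕ F = True ✓
e ⊕ g = F ⊕ T = True ✓
c ⊕ g = F ⊕ T = True ✓
b ⊕ g = T ⊕ T = False ✓
e ⊕ m = F ⊕ F = False ✓
b ⊕ n ⊕ s = T ⊕ F ⊕ F = True ✓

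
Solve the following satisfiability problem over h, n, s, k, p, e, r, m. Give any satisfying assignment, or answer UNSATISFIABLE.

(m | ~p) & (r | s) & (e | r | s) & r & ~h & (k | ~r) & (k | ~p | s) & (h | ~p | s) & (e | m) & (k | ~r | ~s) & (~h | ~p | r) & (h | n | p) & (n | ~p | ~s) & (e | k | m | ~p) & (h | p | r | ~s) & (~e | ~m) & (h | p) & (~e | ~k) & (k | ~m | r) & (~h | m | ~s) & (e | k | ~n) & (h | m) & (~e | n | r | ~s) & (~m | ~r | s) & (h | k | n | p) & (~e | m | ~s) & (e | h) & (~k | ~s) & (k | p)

Unsatisfiable

Case h = True:
  Clause (~h) is falsified — contradiction.
Case h = False:
  (r) forces r = True.
  (k | ~r) forces k = True.
  (h | p) forces p = True.
  (m | ~p) forces m = True.
  (h | ~p | s) forces s = True.
  Clause (~k | ~s) is falsified — contradiction.
Both cases fail, so the formula is unsatisfiable.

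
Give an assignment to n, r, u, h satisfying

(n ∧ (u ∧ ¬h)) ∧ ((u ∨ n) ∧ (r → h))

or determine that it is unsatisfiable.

n = True, r = False, u = True, h = False

  n ∧ (u ∧ ¬h) = True
    u ∧ ¬h = True
      ¬h = True
  (u ∨ n) ∧ (r → h) = True
    u ∨ n = True
    r → h = True
Both conjuncts True, so the formula holds.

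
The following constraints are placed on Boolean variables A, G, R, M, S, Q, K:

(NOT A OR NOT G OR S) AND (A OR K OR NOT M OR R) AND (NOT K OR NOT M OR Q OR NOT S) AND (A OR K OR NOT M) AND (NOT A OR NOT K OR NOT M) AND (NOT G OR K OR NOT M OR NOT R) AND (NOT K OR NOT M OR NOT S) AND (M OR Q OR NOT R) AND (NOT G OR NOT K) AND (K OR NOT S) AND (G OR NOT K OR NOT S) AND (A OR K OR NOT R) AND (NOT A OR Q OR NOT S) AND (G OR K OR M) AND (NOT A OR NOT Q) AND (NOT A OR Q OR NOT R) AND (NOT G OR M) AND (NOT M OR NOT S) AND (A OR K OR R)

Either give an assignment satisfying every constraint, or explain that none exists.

Set A = False.
Try G = True:
  (NOT G OR NOT K) forces K = False.
  (A OR K OR NOT M) forces M = False.
  clause (NOT G OR M) is falsified — backtrack.
So G = False.
Set R = True.
  then (A OR K OR NOT R) forces K = True.
  then (G OR NOT K OR NOT S) forces S = False.
Set M = False.
  then (M OR Q OR NOT R) forces Q = True.
All clauses satisfied.

A=F; G=F; R=T; M=F; S=F; Q=T; K=T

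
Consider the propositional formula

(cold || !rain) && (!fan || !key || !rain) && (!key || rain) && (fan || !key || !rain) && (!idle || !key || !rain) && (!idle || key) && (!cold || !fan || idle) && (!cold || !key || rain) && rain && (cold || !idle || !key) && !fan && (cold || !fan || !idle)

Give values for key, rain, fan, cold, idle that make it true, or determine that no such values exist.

key = False; rain = True; fan = False; cold = True; idle = False

Unit clause (rain) forces rain = True.
Unit clause (!fan) forces fan = False.
In (cold || !rain) only cold is left, so cold = True.
In (fan || !key || !rain) only !key is left, so key = False.
In (!idle || key) only !idle is left, so idle = False.
All clauses satisfied.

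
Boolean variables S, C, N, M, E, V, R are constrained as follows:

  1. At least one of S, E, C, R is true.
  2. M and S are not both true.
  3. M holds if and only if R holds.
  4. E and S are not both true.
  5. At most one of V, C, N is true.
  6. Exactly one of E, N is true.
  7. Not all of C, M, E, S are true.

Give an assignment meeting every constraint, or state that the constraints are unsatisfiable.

S=F, C=T, N=F, M=T, E=T, V=F, R=T

  (1) {S, E, C, R}: 3 true — at least one ✓
  (2) M=T, S=F — not both ✓
  (3) M=T, R=T — same ✓
  (4) E=T, S=F — not both ✓
  (5) {V, C, N}: 1 true — at most one ✓
  (6) {E, N}: 1 true — exactly one ✓
  (7) {C, M, E, S}: 3/4 true — not all ✓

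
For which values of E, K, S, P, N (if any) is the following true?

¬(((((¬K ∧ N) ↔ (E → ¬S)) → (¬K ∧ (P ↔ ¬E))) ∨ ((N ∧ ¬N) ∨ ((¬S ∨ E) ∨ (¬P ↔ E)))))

E = False; K = False; S = True; P = False; N = True

  ¬(((((¬K ∧ N) ↔ (E → ¬S)) → (¬K ∧ (P ↔ ¬E))) ∨ ((N ∧ ¬N) ∨ ((¬S ∨ E) ∨ (¬P ↔ E))))) = True
    (((¬K ∧ N) ↔ (E → ¬S)) → (¬K ∧ (P ↔ ¬E))) ∨ ((N ∧ ¬N) ∨ ((¬S ∨ E) ∨ (¬P ↔ E))) = False
      ((¬K ∧ N) ↔ (E → ¬S)) → (¬K ∧ (P ↔ ¬E)) = False
        (¬K ∧ N) ↔ (E → ¬S) = True
          ¬K ∧ N = True
            ¬K = True
          E → ¬S = True
            ¬S = False
        ¬K ∧ (P ↔ ¬E) = False
          ¬K = True
          P ↔ ¬E = False
            ¬E = True
      (N ∧ ¬N) ∨ ((¬S ∨ E) ∨ (¬P ↔ E)) = False
        N ∧ ¬N = False
          ¬N = False
        (¬S ∨ E) ∨ (¬P ↔ E) = False
          ¬S ∨ E = False
            ¬S = False
          ¬P ↔ E = False
            ¬P = True
The formula evaluates to True.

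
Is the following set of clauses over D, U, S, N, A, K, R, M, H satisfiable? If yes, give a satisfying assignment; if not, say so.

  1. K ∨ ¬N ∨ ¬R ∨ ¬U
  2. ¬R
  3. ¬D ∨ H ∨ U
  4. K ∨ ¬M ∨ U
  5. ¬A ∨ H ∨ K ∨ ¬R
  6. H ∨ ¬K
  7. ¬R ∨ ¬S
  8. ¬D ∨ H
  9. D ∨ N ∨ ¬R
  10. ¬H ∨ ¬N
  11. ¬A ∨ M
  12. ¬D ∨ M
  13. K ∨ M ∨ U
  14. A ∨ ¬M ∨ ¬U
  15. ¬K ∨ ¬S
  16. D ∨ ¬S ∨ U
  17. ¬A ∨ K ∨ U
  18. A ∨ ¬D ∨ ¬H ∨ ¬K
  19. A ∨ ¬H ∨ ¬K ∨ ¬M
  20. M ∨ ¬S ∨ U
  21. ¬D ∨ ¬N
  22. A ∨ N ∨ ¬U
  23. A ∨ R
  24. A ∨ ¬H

D: False, U: True, S: False, N: True, A: True, K: False, R: False, M: True, H: False

Unit clause (¬R) forces R = False.
In (A ∨ R) only A is left, so A = True.
In (¬A ∨ M) only M is left, so M = True.
Set D = False.
Set U = True.
Set S = False.
Set N = True.
  then (¬H ∨ ¬N) forces H = False.
  then (H ∨ ¬K) forces K = False.
All clauses satisfied.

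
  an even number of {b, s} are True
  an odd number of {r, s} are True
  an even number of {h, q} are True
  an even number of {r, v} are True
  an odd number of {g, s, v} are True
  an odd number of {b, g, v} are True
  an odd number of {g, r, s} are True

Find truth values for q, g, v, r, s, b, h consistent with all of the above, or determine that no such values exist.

q=F; g=F; v=F; r=F; s=T; b=T; h=F

{b, s}: 2 true → even ✓
{r, s}: 1 true → odd ✓
{h, q}: 0 true → even ✓
{r, v}: 0 true → even ✓
{g, s, v}: 1 true → odd ✓
{b, g, v}: 1 true → odd ✓
{g, r, s}: 1 true → odd ✓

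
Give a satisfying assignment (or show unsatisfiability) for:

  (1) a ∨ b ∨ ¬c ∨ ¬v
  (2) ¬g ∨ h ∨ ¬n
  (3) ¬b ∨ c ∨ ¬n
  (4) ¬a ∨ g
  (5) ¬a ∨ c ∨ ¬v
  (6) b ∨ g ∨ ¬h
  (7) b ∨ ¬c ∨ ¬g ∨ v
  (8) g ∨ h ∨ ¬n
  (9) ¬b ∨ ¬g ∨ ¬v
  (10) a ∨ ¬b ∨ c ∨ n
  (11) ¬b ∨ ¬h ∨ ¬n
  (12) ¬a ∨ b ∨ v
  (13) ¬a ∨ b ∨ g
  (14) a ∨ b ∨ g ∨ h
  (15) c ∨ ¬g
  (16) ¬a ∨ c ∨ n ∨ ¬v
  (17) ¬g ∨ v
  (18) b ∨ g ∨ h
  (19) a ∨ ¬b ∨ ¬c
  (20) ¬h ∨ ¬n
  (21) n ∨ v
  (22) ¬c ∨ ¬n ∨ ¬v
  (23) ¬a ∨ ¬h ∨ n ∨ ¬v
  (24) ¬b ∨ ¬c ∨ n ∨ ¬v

b = False, n = False, h = False, v = True, a = True, c = True, g = True

Set b = False.
Try n = True:
  (¬h ∨ ¬n) forces h = False.
  (¬g ∨ h ∨ ¬n) forces g = False.
  clause (g ∨ h ∨ ¬n) is falsified — backtrack.
So n = False.
  then (n ∨ v) forces v = True.
Set h = False.
  then (b ∨ g ∨ h) forces g = True.
  then (c ∨ ¬g) forces c = True.
  then (a ∨ b ∨ ¬c ∨ ¬v) forces a = True.
All clauses satisfied.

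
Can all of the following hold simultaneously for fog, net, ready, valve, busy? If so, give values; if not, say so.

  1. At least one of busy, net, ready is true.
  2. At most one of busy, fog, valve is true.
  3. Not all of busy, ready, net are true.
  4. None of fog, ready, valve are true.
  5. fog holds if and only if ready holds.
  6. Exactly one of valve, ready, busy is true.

fog = False; net = False; ready = False; valve = False; busy = True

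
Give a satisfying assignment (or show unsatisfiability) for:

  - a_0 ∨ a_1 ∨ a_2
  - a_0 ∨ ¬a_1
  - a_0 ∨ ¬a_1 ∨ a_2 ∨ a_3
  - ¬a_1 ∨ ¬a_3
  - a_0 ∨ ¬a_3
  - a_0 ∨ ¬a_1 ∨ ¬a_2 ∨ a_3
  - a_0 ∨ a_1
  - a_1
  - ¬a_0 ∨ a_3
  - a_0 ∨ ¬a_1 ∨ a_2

No satisfying assignment exists.

Case a_1 = True:
  (a_0 ∨ ¬a_1) forces a_0 = True.
  (¬a_1 ∨ ¬a_3) forces a_3 = False.
  Clause (¬a_0 ∨ a_3) is falsified — contradiction.
Case a_1 = False:
  Clause (a_1) is falsified — contradiction.
Both cases fail, so the formula is unsatisfiable.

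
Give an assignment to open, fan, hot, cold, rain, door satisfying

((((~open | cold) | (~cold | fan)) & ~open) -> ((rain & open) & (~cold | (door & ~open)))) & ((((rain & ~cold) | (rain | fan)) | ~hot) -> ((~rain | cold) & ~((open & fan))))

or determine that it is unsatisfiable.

open = True; fan = False; hot = True; cold = False; rain = False; door = True

  (((~open | cold) | (~cold | fan)) & ~open) -> ((rain & open) & (~cold | (door & ~open))) = True
    ((~open | cold) | (~cold | fan)) & ~open = False
      (~open | cold) | (~cold | fan) = True
        ~open | cold = False
          ~open = False
        ~cold | fan = True
          ~cold = True
      ~open = False
    (rain & open) & (~cold | (door & ~open)) = False
      rain & open = False
      ~cold | (door & ~open) = True
        ~cold = True
        door & ~open = False
          ~open = False
  (((rain & ~cold) | (rain | fan)) | ~hot) -> ((~rain | cold) & ~((open & fan))) = True
    ((rain & ~cold) | (rain | fan)) | ~hot = False
      (rain & ~cold) | (rain | fan) = False
        rain & ~cold = False
          ~cold = True
        rain | fan = False
      ~hot = False
    (~rain | cold) & ~((open & fan)) = True
      ~rain | cold = True
        ~rain = True
      ~((open & fan)) = True
        open & fan = False
Both conjuncts True, so the formula holds.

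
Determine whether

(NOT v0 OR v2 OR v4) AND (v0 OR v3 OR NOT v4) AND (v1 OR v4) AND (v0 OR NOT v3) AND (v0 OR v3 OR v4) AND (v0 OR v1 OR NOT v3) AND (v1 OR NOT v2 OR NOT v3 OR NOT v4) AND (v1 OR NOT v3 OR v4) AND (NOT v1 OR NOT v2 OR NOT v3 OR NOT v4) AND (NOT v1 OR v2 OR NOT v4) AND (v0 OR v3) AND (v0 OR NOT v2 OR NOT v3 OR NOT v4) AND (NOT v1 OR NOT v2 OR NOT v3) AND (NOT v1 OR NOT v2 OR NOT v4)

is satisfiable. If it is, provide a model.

v0=T; v1=F; v2=T; v3=F; v4=T

Try v0 = False:
  (v0 OR NOT v3) forces v3 = False.
  clause (v0 OR v3) is falsified — backtrack.
So v0 = True.
Set v1 = False.
  then (v1 OR v4) forces v4 = True.
Set v2 = True.
  then (v1 OR NOT v2 OR NOT v3 OR NOT v4) forces v3 = False.
All clauses satisfied.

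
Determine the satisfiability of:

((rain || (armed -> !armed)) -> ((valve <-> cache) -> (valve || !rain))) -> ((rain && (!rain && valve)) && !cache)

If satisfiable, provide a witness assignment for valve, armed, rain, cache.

valve = False, armed = True, rain = True, cache = False

  ((rain || (armed -> !armed)) -> ((valve <-> cache) -> (valve || !rain))) -> ((rain && (!rain && valve)) && !cache) = True
    (rain || (armed -> !armed)) -> ((valve <-> cache) -> (valve || !rain)) = False
      rain || (armed -> !armed) = True
        armed -> !armed = False
          !armed = False
      (valve <-> cache) -> (valve || !rain) = False
        valve <-> cache = True
        valve || !rain = False
          !rain = False
    (rain && (!rain && valve)) && !cache = False
      rain && (!rain && valve) = False
        !rain && valve = False
          !rain = False
      !cache = True
The formula evaluates to True.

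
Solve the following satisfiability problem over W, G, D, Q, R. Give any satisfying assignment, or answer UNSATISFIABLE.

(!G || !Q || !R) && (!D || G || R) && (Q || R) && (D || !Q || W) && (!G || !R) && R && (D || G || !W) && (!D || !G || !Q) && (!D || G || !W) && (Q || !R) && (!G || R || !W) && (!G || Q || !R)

W=F; G=F; D=T; Q=T; R=T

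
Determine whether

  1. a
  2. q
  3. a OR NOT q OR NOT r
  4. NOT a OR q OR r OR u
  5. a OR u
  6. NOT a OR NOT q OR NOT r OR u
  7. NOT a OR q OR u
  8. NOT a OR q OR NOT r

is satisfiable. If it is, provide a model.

Unit clause (a) forces a = True.
Unit clause (q) forces q = True.
Set u = True.
Set r = True.
Check each clause:
  (a): a holds.
  (q): q holds.
  (a OR NOT q OR NOT r): a holds.
  (NOT a OR q OR r OR u): q holds.
  (a OR u): a holds.
  (NOT a OR NOT q OR NOT r OR u): u holds.
  (NOT a OR q OR u): q holds.
  (NOT a OR q OR NOT r): q holds.
All clauses satisfied.

a: True, u: True, r: True, q: True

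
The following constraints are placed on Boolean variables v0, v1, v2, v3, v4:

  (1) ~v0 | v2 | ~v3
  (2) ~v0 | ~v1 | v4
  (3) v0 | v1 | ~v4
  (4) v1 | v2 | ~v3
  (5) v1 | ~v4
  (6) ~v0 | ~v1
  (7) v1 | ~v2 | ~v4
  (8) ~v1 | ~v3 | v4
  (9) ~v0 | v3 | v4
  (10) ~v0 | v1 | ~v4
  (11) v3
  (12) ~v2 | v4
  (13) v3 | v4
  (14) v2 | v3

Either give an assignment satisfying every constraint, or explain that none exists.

v0=F; v1=T; v2=T; v3=T; v4=T

Unit clause (v3) forces v3 = True.
Try v0 = True:
  (~v0 | v2 | ~v3) forces v2 = True.
  (~v0 | ~v1) forces v1 = False.
  (v1 | ~v4) forces v4 = False.
  clause (~v2 | v4) is falsified — backtrack.
So v0 = False.
Set v1 = True.
  then (~v1 | ~v3 | v4) forces v4 = True.
Set v2 = True.
All clauses satisfied.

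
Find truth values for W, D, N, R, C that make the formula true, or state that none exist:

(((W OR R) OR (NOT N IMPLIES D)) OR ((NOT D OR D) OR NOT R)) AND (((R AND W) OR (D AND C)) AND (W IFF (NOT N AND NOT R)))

W = False, D = True, N = True, R = True, C = True

  ((W OR R) OR (NOT N IMPLIES D)) OR ((NOT D OR D) OR NOT R) = True
    (W OR R) OR (NOT N IMPLIES D) = True
      W OR R = True
      NOT N IMPLIES D = True
        NOT N = False
    (NOT D OR D) OR NOT R = True
      NOT D OR D = True
        NOT D = False
      NOT R = False
  ((R AND W) OR (D AND C)) AND (W IFF (NOT N AND NOT R)) = True
    (R AND W) OR (D AND C) = True
      R AND W = False
      D AND C = True
    W IFF (NOT N AND NOT R) = True
      NOT N AND NOT R = False
        NOT N = False
        NOT R = False
Both conjuncts True, so the formula holds.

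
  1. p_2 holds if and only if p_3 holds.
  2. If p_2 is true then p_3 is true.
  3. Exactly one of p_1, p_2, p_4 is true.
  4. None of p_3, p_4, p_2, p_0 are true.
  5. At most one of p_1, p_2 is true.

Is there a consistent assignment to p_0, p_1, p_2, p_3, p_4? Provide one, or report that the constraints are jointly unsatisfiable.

p_0=F, p_1=T, p_2=F, p_3=F, p_4=F

  (1) p_2=F, p_3=F — same ✓
  (2) p_2=F ⇒ p_3: vacuous ✓
  (3) {p_1, p_2, p_4}: 1 true — exactly one ✓
  (4) {p_3, p_4, p_2, p_0}: 0 true — none ✓
  (5) {p_1, p_2}: 1 true — at most one ✓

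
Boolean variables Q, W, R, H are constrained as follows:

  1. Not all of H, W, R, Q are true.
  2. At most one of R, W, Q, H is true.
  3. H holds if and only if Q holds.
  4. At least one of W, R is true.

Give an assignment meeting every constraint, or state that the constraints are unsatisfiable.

Q = False, W = True, R = False, H = False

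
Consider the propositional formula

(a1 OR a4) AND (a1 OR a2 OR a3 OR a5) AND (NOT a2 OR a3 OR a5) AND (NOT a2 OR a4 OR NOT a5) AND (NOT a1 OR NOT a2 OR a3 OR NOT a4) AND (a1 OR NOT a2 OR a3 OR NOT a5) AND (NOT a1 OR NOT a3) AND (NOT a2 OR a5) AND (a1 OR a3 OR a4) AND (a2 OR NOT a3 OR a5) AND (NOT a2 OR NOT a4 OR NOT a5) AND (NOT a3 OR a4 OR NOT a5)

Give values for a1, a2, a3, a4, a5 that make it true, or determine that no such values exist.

Set a1 = True.
  then (NOT a1 OR NOT a3) forces a3 = False.
Try a2 = True:
  (NOT a2 OR a3 OR a5) forces a5 = True.
  (NOT a2 OR a4 OR NOT a5) forces a4 = True.
  clause (NOT a1 OR NOT a2 OR a3 OR NOT a4) is falsified — backtrack.
So a2 = False.
Set a4 = False.
Set a5 = True.
All clauses satisfied.

a1=T, a2=F, a3=F, a4=F, a5=T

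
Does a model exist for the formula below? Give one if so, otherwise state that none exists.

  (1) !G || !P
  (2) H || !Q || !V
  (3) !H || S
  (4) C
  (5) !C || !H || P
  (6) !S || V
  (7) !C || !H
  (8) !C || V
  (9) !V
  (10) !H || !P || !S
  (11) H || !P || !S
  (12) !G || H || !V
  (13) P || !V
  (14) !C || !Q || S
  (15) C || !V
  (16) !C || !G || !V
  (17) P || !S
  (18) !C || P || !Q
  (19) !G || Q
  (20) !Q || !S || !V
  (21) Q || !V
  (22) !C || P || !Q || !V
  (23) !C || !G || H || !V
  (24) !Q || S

Case V = True:
  Clause (!V) is falsified — contradiction.
Case V = False:
  (C) forces C = True.
  Clause (!C || V) is falsified — contradiction.
Both cases fail, so the formula is unsatisfiable.

The formula is unsatisfiable.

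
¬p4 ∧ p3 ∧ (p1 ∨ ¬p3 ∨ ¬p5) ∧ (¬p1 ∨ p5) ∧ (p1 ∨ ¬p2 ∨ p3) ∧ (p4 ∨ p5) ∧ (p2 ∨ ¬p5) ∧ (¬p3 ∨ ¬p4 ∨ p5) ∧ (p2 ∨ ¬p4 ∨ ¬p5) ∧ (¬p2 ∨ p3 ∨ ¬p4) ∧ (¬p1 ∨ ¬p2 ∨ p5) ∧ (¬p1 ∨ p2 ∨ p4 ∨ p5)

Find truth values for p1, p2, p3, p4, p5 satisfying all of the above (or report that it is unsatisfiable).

Unit clause (¬p4) forces p4 = False.
Unit clause (p3) forces p3 = True.
In (p4 ∨ p5) only p5 is left, so p5 = True.
In (p2 ∨ ¬p5) only p2 is left, so p2 = True.
In (p1 ∨ ¬p3 ∨ ¬p5) only p1 is left, so p1 = True.
All clauses satisfied.

p1: True; p2: True; p3: True; p4: False; p5: True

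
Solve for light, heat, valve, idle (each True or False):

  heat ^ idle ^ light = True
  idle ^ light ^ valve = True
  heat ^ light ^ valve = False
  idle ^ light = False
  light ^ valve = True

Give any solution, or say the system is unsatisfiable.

light: False; heat: True; valve: True; idle: False

heat ^ idle ^ light = T ^ F ^ F = True ✓
idle ^ light ^ valve = F ^ F ^ T = True ✓
heat ^ light ^ valve = T ^ F ^ T = False ✓
idle ^ light = F ^ F = False ✓
light ^ valve = F ^ T = True ✓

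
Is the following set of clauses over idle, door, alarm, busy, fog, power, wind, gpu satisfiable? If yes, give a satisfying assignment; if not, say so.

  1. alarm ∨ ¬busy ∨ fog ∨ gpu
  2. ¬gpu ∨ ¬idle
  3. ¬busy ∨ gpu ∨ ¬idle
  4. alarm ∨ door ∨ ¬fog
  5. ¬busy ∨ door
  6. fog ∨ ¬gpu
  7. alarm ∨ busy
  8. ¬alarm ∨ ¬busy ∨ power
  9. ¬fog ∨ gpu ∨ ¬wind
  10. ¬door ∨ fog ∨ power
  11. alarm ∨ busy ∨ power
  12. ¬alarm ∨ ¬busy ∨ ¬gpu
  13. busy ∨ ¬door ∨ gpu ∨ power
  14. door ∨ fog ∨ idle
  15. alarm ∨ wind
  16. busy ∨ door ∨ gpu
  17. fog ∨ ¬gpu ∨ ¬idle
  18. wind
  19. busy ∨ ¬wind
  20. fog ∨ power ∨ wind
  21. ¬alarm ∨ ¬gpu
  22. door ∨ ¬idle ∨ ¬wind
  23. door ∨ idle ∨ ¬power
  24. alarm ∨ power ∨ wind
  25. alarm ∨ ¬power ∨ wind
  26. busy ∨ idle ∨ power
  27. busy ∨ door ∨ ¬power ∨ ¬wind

Unit clause (wind) forces wind = True.
In (busy ∨ ¬wind) only busy is left, so busy = True.
In (¬busy ∨ door) only door is left, so door = True.
Set idle = False.
Set alarm = True.
  then (¬alarm ∨ ¬busy ∨ power) forces power = True.
  then (¬alarm ∨ ¬busy ∨ ¬gpu) forces gpu = False.
  then (¬fog ∨ gpu ∨ ¬wind) forces fog = False.
All clauses satisfied.

idle=F; door=T; alarm=T; busy=T; fog=F; power=T; wind=T; gpu=F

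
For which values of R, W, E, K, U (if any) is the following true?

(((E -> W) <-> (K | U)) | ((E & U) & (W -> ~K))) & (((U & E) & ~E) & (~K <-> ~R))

Case E = True: the conjunct ~E is False.
Case E = False: the conjunct E is False.
Both cases fail — unsatisfiable.

Unsatisfiable — no assignment works.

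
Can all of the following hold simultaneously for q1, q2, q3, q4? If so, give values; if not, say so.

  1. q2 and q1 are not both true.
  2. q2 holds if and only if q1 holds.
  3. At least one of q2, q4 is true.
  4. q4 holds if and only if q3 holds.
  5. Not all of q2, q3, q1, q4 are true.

q1=F; q2=F; q3=T; q4=T

  (1) q2=F, q1=F — not both ✓
  (2) q2=F, q1=F — same ✓
  (3) {q2, q4}: 1 true — at least one ✓
  (4) q4=T, q3=T — same ✓
  (5) {q2, q3, q1, q4}: 2/4 true — not all ✓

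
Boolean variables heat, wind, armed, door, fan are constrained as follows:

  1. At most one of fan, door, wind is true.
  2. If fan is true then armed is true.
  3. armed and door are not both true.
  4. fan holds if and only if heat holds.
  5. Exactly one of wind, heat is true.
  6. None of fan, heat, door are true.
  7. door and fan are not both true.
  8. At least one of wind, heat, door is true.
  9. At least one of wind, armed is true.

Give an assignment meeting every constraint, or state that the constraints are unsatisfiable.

heat=F, wind=T, armed=F, door=F, fan=F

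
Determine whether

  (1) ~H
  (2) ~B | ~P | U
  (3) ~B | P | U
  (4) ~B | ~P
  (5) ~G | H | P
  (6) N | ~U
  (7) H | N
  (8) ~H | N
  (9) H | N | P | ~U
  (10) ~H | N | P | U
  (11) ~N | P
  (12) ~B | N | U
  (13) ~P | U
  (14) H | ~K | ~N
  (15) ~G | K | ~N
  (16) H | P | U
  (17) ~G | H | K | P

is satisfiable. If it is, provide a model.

U: True, N: True, H: False, P: True, K: False, B: False, G: False

Unit clause (~H) forces H = False.
In (H | N) only N is left, so N = True.
In (~N | P) only P is left, so P = True.
In (~P | U) only U is left, so U = True.
In (H | ~K | ~N) only ~K is left, so K = False.
In (~G | K | ~N) only ~G is left, so G = False.
In (~B | ~P) only ~B is left, so B = False.
All clauses satisfied.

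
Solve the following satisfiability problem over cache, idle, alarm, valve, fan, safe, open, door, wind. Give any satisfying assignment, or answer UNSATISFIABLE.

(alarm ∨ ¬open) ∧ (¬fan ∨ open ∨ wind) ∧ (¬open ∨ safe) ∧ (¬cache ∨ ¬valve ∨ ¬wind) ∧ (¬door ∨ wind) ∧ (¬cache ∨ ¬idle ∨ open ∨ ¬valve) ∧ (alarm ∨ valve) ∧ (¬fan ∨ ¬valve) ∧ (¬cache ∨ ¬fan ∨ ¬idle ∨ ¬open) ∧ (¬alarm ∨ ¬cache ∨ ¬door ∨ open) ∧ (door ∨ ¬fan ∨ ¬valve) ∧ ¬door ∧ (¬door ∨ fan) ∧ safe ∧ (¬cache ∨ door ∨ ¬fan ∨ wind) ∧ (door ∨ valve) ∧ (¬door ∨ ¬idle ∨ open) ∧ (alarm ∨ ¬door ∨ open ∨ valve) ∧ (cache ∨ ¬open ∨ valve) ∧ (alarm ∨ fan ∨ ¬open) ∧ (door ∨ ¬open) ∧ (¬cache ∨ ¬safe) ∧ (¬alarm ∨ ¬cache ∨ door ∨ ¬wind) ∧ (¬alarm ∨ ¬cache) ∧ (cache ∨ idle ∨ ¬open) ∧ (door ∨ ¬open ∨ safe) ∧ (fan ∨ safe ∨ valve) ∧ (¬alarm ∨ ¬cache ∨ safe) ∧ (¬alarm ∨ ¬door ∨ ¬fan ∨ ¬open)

Unit clause (¬door) forces door = False.
Unit clause (safe) forces safe = True.
In (door ∨ valve) only valve is left, so valve = True.
In (door ∨ ¬open) only ¬open is left, so open = False.
In (¬cache ∨ ¬safe) only ¬cache is left, so cache = False.
In (¬fan ∨ ¬valve) only ¬fan is left, so fan = False.
Set idle = True.
Set alarm = False.
Set wind = True.
All clauses satisfied.

cache=F, idle=T, alarm=F, valve=T, fan=F, safe=T, open=F, door=F, wind=T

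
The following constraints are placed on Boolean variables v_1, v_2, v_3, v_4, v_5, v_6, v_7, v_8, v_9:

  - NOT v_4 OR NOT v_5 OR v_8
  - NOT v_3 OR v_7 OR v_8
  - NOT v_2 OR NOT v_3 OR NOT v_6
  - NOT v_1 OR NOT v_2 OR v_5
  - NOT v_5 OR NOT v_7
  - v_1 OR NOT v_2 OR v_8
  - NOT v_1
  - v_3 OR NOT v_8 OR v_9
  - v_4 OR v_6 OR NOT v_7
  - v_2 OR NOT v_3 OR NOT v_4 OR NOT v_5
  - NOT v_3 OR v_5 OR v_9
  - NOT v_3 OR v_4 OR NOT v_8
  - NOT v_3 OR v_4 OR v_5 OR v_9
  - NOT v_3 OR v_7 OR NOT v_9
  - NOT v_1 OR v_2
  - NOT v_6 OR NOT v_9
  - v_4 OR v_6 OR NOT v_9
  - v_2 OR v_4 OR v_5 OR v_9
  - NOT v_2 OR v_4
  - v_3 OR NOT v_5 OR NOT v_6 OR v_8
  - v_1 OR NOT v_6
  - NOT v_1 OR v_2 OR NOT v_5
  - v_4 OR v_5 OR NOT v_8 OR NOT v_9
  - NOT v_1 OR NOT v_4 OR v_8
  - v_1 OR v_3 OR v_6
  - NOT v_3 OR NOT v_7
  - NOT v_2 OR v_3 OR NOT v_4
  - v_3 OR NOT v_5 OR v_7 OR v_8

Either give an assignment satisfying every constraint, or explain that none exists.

Unit clause (NOT v_1) forces v_1 = False.
In (v_1 OR NOT v_6) only NOT v_6 is left, so v_6 = False.
In (v_1 OR v_3 OR v_6) only v_3 is left, so v_3 = True.
In (NOT v_3 OR NOT v_7) only NOT v_7 is left, so v_7 = False.
In (NOT v_3 OR v_7 OR v_8) only v_8 is left, so v_8 = True.
In (NOT v_3 OR v_4 OR NOT v_8) only v_4 is left, so v_4 = True.
In (NOT v_3 OR v_7 OR NOT v_9) only NOT v_9 is left, so v_9 = False.
In (NOT v_3 OR v_5 OR v_9) only v_5 is left, so v_5 = True.
In (v_2 OR NOT v_3 OR NOT v_4 OR NOT v_5) only v_2 is left, so v_2 = True.
All clauses satisfied.

v_1: False, v_2: True, v_3: True, v_4: True, v_5: True, v_6: False, v_7: False, v_8: True, v_9: False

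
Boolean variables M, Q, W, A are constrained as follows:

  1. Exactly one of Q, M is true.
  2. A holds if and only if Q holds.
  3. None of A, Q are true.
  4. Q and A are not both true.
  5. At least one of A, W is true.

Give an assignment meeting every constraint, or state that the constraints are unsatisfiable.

M: True; Q: False; W: True; A: False

  (1) {Q, M}: 1 true — exactly one ✓
  (2) A=F, Q=F — same ✓
  (3) {A, Q}: 0 true — none ✓
  (4) Q=F, A=F — not both ✓
  (5) {A, W}: 1 true — at least one ✓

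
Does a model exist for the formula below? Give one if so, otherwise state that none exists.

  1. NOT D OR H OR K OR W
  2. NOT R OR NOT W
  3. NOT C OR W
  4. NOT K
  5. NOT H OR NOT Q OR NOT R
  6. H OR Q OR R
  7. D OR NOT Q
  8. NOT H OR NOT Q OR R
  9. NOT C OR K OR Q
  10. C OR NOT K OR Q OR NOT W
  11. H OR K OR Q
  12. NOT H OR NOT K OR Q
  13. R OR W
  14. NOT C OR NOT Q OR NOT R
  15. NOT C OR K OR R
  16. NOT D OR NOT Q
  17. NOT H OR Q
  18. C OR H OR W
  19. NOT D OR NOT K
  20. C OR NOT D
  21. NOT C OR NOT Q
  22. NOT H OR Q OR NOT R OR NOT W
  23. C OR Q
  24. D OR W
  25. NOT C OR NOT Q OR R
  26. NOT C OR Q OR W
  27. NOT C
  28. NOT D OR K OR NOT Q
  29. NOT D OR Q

Case C = True:
  Clause (NOT C) is falsified — contradiction.
Case C = False:
  (NOT K) forces K = False.
  (C OR NOT D) forces D = False.
  (D OR NOT Q) forces Q = False.
  Clause (C OR Q) is falsified — contradiction.
Both cases fail, so the formula is unsatisfiable.

No satisfying assignment exists.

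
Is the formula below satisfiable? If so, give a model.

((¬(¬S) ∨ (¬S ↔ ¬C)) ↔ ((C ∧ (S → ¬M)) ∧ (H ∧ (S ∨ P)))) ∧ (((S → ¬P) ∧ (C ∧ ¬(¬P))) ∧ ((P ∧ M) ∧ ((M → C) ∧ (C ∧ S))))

Case S = True: the formula simplifies to ((C ∧ ¬M) ∧ H) ∧ ((¬P ∧ (C ∧ ¬(¬P))) ∧ ((P ∧ M) ∧ ((M → C) ∧ C))).
  M = True: the conjunct ¬M is False.
  M = False: the conjunct M is False.
Case S = False: the conjunct S is False.
Both cases fail — unsatisfiable.

The formula is unsatisfiable.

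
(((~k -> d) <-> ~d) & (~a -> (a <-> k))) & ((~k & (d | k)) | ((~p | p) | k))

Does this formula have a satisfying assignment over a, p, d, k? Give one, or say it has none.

a = True; p = False; d = False; k = True

  ((~k -> d) <-> ~d) & (~a -> (a <-> k)) = True
    (~k -> d) <-> ~d = True
      ~k -> d = True
        ~k = False
      ~d = True
    ~a -> (a <-> k) = True
      ~a = False
      a <-> k = True
  (~k & (d | k)) | ((~p | p) | k) = True
    ~k & (d | k) = False
      ~k = False
      d | k = True
    (~p | p) | k = True
      ~p | p = True
        ~p = True
Both conjuncts True, so the formula holds.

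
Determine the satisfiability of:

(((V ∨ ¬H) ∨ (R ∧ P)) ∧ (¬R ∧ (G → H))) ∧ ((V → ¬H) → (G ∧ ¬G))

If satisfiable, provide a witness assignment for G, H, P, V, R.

G = True, H = True, P = True, V = True, R = False

  ((V ∨ ¬H) ∨ (R ∧ P)) ∧ (¬R ∧ (G → H)) = True
    (V ∨ ¬H) ∨ (R ∧ P) = True
      V ∨ ¬H = True
        ¬H = False
      R ∧ P = False
    ¬R ∧ (G → H) = True
      ¬R = True
      G → H = True
  (V → ¬H) → (G ∧ ¬G) = True
    V → ¬H = False
      ¬H = False
    G ∧ ¬G = False
      ¬G = False
Both conjuncts True, so the formula holds.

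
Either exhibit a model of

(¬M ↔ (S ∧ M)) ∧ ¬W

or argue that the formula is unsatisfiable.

W: False, S: False, M: True

  ¬M ↔ (S ∧ M) = True
    ¬M = False
    S ∧ M = False
  ¬W = True
Both conjuncts True, so the formula holds.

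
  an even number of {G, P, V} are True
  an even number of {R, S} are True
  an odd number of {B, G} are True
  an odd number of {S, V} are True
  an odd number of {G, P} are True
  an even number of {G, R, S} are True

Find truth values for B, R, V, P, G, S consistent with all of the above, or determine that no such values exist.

B = True, R = False, V = True, P = True, G = False, S = False

{G, P, V}: 2 true → even ✓
{R, S}: 0 true → even ✓
{B, G}: 1 true → odd ✓
{S, V}: 1 true → odd ✓
{G, P}: 1 true → odd ✓
{G, R, S}: 0 true → even ✓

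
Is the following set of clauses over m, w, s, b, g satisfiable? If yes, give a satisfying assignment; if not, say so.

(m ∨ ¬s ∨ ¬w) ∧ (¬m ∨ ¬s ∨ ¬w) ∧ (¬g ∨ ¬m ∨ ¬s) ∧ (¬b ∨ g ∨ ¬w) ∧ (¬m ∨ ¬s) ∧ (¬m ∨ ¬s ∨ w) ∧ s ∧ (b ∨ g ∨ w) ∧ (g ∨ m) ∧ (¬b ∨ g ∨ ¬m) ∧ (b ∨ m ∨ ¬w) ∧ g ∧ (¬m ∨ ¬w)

m = False, w = False, s = True, b = True, g = True

Unit clause (s) forces s = True.
Unit clause (g) forces g = True.
In (¬g ∨ ¬m ∨ ¬s) only ¬m is left, so m = False.
In (m ∨ ¬s ∨ ¬w) only ¬w is left, so w = False.
Set b = True.
All clauses satisfied.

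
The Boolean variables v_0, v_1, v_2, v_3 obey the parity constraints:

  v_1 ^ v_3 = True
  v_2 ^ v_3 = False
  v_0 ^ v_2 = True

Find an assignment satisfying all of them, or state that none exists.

v_0=T, v_1=T, v_2=F, v_3=F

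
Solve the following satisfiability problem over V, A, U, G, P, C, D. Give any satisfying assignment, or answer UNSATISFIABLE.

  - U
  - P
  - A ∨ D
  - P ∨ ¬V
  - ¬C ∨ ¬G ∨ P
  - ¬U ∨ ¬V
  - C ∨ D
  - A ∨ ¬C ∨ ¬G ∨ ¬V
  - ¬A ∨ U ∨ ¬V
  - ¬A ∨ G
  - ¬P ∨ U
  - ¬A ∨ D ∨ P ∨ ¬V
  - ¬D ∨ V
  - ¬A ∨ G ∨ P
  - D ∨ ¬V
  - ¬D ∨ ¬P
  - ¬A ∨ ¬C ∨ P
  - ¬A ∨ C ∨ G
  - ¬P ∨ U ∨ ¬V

Unit clause (U) forces U = True.
Unit clause (P) forces P = True.
In (¬U ∨ ¬V) only ¬V is left, so V = False.
In (¬D ∨ V) only ¬D is left, so D = False.
In (A ∨ D) only A is left, so A = True.
In (C ∨ D) only C is left, so C = True.
In (¬A ∨ G) only G is left, so G = True.
All clauses satisfied.

V=F; A=T; U=T; G=T; P=T; C=T; D=F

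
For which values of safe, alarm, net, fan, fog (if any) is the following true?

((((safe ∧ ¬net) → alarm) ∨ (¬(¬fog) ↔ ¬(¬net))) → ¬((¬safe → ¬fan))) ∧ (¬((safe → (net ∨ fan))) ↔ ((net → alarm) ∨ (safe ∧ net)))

safe: False, alarm: False, net: True, fan: True, fog: False

  (((safe ∧ ¬net) → alarm) ∨ (¬(¬fog) ↔ ¬(¬net))) → ¬((¬safe → ¬fan)) = True
    ((safe ∧ ¬net) → alarm) ∨ (¬(¬fog) ↔ ¬(¬net)) = True
      (safe ∧ ¬net) → alarm = True
        safe ∧ ¬net = False
          ¬net = False
      ¬(¬fog) ↔ ¬(¬net) = False
        ¬(¬fog) = False
          ¬fog = True
        ¬(¬net) = True
          ¬net = False
    ¬((¬safe → ¬fan)) = True
      ¬safe → ¬fan = False
        ¬safe = True
        ¬fan = False
  ¬((safe → (net ∨ fan))) ↔ ((net → alarm) ∨ (safe ∧ net)) = True
    ¬((safe → (net ∨ fan))) = False
      safe → (net ∨ fan) = True
        net ∨ fan = True
    (net → alarm) ∨ (safe ∧ net) = False
      net → alarm = False
      safe ∧ net = False
Both conjuncts True, so the formula holds.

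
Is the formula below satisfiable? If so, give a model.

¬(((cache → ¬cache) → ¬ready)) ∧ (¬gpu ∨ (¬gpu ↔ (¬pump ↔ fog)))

fog: False, gpu: False, ready: True, cache: False, pump: True

  ¬(((cache → ¬cache) → ¬ready)) = True
    (cache → ¬cache) → ¬ready = False
      cache → ¬cache = True
        ¬cache = True
      ¬ready = False
  ¬gpu ∨ (¬gpu ↔ (¬pump ↔ fog)) = True
    ¬gpu = True
    ¬gpu ↔ (¬pump ↔ fog) = True
      ¬gpu = True
      ¬pump ↔ fog = True
        ¬pump = False
Both conjuncts True, so the formula holds.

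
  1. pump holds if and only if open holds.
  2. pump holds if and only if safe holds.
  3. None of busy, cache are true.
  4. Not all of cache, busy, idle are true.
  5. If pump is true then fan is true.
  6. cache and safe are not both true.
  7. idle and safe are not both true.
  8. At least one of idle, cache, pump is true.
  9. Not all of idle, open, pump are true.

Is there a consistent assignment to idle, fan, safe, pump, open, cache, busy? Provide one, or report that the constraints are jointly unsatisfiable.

idle = True, fan = False, safe = False, pump = False, open = False, cache = False, busy = False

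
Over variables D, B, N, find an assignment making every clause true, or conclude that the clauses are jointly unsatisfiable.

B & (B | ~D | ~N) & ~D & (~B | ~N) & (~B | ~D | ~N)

D=F, B=T, N=F

Unit clause (B) forces B = True.
Unit clause (~D) forces D = False.
In (~B | ~N) only ~N is left, so N = False.
All clauses satisfied.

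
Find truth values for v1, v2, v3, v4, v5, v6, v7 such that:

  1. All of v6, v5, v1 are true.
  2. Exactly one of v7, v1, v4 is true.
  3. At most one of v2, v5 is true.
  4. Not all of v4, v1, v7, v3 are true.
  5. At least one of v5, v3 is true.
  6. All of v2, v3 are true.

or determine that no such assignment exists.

Case v2 = True:
  (1) forces v6 = True.
  (1) forces v5 = True.
  Constraint (3) is violated (v2=T, v5=T) — contradiction.
Case v2 = False:
  Constraint (6) is violated (v2=F) — contradiction.
Both cases fail — unsatisfiable.

Unsatisfiable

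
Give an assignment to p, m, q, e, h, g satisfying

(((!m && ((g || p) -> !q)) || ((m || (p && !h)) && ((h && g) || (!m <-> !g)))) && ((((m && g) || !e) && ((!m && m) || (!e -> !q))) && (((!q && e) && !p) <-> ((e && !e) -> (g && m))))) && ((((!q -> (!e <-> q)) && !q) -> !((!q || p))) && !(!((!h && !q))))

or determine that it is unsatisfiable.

Case q = True: the conjunct !(!((!h && !q))) becomes !(!False) = False.
Case q = False: the formula simplifies to ((!m || ((m || (p && !h)) && ((h && g) || (!m <-> !g)))) && (((m && g) || !e) && ((e && !p) <-> ((e && !e) -> (g && m))))) && (!e && !(!(!h))).
  e = True: the conjunct !e is False.
  e = False: the conjunct (e && !p) <-> ((e && !e) -> (g && m)) becomes (False && !p) <-> (False -> (g && m)) = False.
Both cases fail — unsatisfiable.

Unsatisfiable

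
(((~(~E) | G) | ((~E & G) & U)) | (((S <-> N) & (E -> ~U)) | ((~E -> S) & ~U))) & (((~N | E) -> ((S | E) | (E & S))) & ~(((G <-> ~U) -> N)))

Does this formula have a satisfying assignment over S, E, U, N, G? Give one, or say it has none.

S = True; E = True; U = False; N = False; G = True

  ((~(~E) | G) | ((~E & G) & U)) | (((S <-> N) & (E -> ~U)) | ((~E -> S) & ~U)) = True
    (~(~E) | G) | ((~E & G) & U) = True
      ~(~E) | G = True
        ~(~E) = True
          ~E = False
      (~E & G) & U = False
        ~E & G = False
          ~E = False
    ((S <-> N) & (E -> ~U)) | ((~E -> S) & ~U) = True
      (S <-> N) & (E -> ~U) = False
        S <-> N = False
        E -> ~U = True
          ~U = True
      (~E -> S) & ~U = True
        ~E -> S = True
          ~E = False
        ~U = True
  ((~N | E) -> ((S | E) | (E & S))) & ~(((G <-> ~U) -> N)) = True
    (~N | E) -> ((S | E) | (E & S)) = True
      ~N | E = True
        ~N = True
      (S | E) | (E & S) = True
        S | E = True
        E & S = True
    ~(((G <-> ~U) -> N)) = True
      (G <-> ~U) -> N = False
        G <-> ~U = True
          ~U = True
Both conjuncts True, so the formula holds.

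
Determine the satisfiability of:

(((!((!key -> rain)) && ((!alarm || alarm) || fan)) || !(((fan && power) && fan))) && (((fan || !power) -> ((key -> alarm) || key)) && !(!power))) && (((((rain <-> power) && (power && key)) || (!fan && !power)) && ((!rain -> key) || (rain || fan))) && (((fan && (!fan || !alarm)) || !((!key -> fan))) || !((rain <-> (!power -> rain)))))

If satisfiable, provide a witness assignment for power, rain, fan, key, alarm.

The formula is unsatisfiable.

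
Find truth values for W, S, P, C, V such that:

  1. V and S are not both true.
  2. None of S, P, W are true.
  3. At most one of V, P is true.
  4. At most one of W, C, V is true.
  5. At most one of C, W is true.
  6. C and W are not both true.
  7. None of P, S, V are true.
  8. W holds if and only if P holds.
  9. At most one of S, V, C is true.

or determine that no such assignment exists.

W = False, S = False, P = False, C = True, V = False

  (1) V=F, S=F — not both ✓
  (2) {S, P, W}: 0 true — none ✓
  (3) {V, P}: 0 true — at most one ✓
  (4) {W, C, V}: 1 true — at most one ✓
  (5) {C, W}: 1 true — at most one ✓
  (6) C=T, W=F — not both ✓
  (7) {P, S, V}: 0 true — none ✓
  (8) W=F, P=F — same ✓
  (9) {S, V, C}: 1 true — at most one ✓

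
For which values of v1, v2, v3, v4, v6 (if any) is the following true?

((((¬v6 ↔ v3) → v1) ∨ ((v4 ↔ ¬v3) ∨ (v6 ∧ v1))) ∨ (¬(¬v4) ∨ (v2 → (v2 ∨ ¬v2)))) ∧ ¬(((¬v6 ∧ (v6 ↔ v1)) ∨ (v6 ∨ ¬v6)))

The conjunct ¬(((¬v6 ∧ (v6 ↔ v1)) ∨ (v6 ∨ ¬v6))) is unsatisfiable on its own:
  v1=F, v6=F: evaluates to False.
  v1=F, v6=T: evaluates to False.
  v1=T, v6=F: evaluates to False.
  v1=T, v6=T: evaluates to False.
So the whole conjunction is unsatisfiable.

Unsatisfiable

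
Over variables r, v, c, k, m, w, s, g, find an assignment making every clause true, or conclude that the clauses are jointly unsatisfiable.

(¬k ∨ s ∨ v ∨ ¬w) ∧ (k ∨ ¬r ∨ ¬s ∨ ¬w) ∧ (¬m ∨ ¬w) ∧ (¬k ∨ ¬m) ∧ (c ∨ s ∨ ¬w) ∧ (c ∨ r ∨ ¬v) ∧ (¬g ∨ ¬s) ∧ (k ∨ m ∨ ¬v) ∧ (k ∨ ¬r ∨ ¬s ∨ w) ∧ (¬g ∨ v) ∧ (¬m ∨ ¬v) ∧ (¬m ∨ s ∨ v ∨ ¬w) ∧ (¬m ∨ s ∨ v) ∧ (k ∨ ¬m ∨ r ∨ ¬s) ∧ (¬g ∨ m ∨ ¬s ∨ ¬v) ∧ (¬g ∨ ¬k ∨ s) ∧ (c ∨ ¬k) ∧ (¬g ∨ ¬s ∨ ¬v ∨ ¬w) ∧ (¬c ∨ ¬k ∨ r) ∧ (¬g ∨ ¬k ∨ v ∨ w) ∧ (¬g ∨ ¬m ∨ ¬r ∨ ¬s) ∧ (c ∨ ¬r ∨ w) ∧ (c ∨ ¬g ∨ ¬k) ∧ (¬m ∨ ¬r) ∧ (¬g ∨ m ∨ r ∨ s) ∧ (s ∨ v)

r=T; v=T; c=T; k=T; m=F; w=F; s=T; g=F

Set r = True.
  then (¬m ∨ ¬r) forces m = False.
Set v = True.
  then (k ∨ m ∨ ¬v) forces k = True.
  then (c ∨ ¬k) forces c = True.
Set w = False.
Set s = True.
  then (¬g ∨ ¬s) forces g = False.
All clauses satisfied.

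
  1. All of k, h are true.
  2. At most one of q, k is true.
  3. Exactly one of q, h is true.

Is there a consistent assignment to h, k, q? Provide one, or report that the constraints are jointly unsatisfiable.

h: True; k: True; q: False

  (1) {k, h}: all 2 true ✓
  (2) {q, k}: 1 true — at most one ✓
  (3) {q, h}: 1 true — exactly one ✓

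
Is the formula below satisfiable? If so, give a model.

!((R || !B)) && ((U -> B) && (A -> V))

U = False, B = True, R = False, V = True, A = True

  !((R || !B)) = True
    R || !B = False
      !B = False
  (U -> B) && (A -> V) = True
    U -> B = True
    A -> V = True
Both conjuncts True, so the formula holds.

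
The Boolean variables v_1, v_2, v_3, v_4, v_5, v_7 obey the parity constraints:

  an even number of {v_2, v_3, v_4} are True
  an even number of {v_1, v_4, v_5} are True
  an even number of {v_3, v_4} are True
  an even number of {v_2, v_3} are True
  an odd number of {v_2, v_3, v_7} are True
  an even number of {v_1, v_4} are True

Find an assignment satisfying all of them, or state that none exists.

v_1: False; v_2: False; v_3: False; v_4: False; v_5: False; v_7: True

{v_2, v_3, v_4}: 0 true → even ✓
{v_1, v_4, v_5}: 0 true → even ✓
{v_3, v_4}: 0 true → even ✓
{v_2, v_3}: 0 true → even ✓
{v_2, v_3, v_7}: 1 true → odd ✓
{v_1, v_4}: 0 true → even ✓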